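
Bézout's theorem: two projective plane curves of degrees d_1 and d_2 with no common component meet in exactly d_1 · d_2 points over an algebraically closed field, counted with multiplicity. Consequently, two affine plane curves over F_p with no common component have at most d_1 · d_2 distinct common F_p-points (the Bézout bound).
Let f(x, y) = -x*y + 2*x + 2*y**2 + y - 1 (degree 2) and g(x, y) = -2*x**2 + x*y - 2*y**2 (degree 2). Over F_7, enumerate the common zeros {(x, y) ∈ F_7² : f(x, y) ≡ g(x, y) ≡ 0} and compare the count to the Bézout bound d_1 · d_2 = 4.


Common zeros: ∅; count = 0; Bézout bound = 4.

deg(f) = 2, deg(g) = 2, so Bézout bound = 4.
Scan x ∈ F_7. For each x, list the y ∈ F_7 with f(x, y) ≡ 0 and those with g(x, y) ≡ 0 (mod 7); the common zeros in that column are the intersection.
  x = 0: f ≡ 0 at y ∈ {4, 6}; g ≡ 0 at y ∈ {0}; common: ∅.
  x = 1: f ≡ 0 at y ∈ ∅; g ≡ 0 at y ∈ ∅; common: ∅.
  x = 2: f ≡ 0 at y ∈ ∅; g ≡ 0 at y ∈ ∅; common: ∅.
  x = 3: f ≡ 0 at y ∈ ∅; g ≡ 0 at y ∈ ∅; common: ∅.
  x = 4: f ≡ 0 at y ∈ {0, 5}; g ≡ 0 at y ∈ ∅; common: ∅.
  x = 5: f ≡ 0 at y ∈ {1}; g ≡ 0 at y ∈ ∅; common: ∅.
  x = 6: f ≡ 0 at y ∈ {3}; g ≡ 0 at y ∈ ∅; common: ∅.
Collecting: common zeros = ∅, so the count is 0.
Comparison with the Bézout bound: 0 ≤ 4 = deg(f)·deg(g), as expected for curves with no common component (the affine F_7-count falls short of the bound because intersections may lie at infinity, over extension fields, or carry multiplicity).


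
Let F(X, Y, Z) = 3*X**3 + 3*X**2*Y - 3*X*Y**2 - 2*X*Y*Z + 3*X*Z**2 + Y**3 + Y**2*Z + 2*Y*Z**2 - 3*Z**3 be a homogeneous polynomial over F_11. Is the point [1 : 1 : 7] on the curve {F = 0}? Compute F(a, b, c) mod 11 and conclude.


F(1,1,7) ≡ 5 (mod 11); P is NOT on the curve.

Evaluate F(1, 1, 7) term-by-term (mod 11).
  3*X**3 ↦ 3·1·1·1 = 3
  3*X**2*Y ↦ 3·1·1·1 = 3
  -3*X*Y**2 ↦ -3·1·1·1 = -3
  -2*X*Y*Z ↦ -2·1·1·7 = -14
  3*X*Z**2 ↦ 3·1·1·49 = 147
  Y**3 ↦ 1·1·1·1 = 1
  Y**2*Z ↦ 1·1·1·7 = 7
  2*Y*Z**2 ↦ 2·1·1·49 = 98
  -3*Z**3 ↦ -3·1·1·343 = -1029
Sum: F(1, 1, 7) = (3) + (3) + (-3) + (-14) + (147) + (1) + (7) + (98) + (-1029) = -787.
Reducing mod 11: -787 ≡ 5 (mod 11).
Since F(a, b, c) ≡ 5 ≠ 0 (mod 11), P does NOT lie on the curve.


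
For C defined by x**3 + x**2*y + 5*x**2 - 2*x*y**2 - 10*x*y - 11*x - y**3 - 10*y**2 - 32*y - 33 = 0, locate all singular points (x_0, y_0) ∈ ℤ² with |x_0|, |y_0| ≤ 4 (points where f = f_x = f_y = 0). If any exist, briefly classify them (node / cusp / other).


Singular points: {(-1, -3)}; classification: node.

Compute partial derivatives:
  f_x = 3*x**2 + 2*x*y + 10*x - 2*y**2 - 10*y - 11.
  f_y = x**2 - 4*x*y - 10*x - 3*y**2 - 20*y - 32.
Scan x_0 ∈ {−4, ..., 4}. For each x_0, f_y(x_0, y) is a polynomial in y; find its integer roots y ∈ {−4, ..., 4}, then test f_x and f at those candidates.
  x = -4: f_y(-4, y) = -3*y**2 - 4*y + 24; no integer root y with |y| ≤ 4.
  x = -3: f_y(-3, y) = -3*y**2 - 8*y + 7; no integer root y with |y| ≤ 4.
  x = -2: f_y(-2, y) = -3*y**2 - 12*y - 8; no integer root y with |y| ≤ 4.
  x = -1: f_y(-1, y) = -3*y**2 - 16*y - 21; vanishes at y ∈ {-3}. (-1, -3): f_x = 0, f = 0 — SINGULAR.
  x = 0: f_y(0, y) = -3*y**2 - 20*y - 32; vanishes at y ∈ {-4}. (0, -4): f_x = -3 ≠ 0.
  x = 1: f_y(1, y) = -3*y**2 - 24*y - 41; no integer root y with |y| ≤ 4.
  x = 2: f_y(2, y) = -3*y**2 - 28*y - 48; no integer root y with |y| ≤ 4.
  x = 3: f_y(3, y) = -3*y**2 - 32*y - 53; no integer root y with |y| ≤ 4.
  x = 4: f_y(4, y) = -3*y**2 - 36*y - 56; no integer root y with |y| ≤ 4.
Only singular point on the grid: (-1, -3).
Classify: substitute x = -1 + u, y = -3 + v and expand: f = u**3 + u**2*v - u**2 - 2*u*v**2 - v**3 + v**2.
No constant or linear terms (consistent with a singular point). Quadratic part: -u**2 + v**2. Cubic part: u**3 + u**2*v - 2*u*v**2 - v**3.
The quadratic part v**2 - u**2 = (v − u)(v + u) splits into two distinct linear factors, so there are two distinct tangent lines y − -3 = ±(x − -1) — this is a node (ordinary double point).
Classification: node.


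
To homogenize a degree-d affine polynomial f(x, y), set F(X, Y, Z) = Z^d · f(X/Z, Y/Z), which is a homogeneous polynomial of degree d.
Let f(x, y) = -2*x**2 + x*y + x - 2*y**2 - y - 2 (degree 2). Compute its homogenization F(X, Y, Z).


F(X, Y, Z) = -2*X**2 + X*Y + X*Z - 2*Y**2 - Y*Z - 2*Z**2

deg(f) = 2.
Substitute x = X/Z, y = Y/Z into f, then multiply by Z^2.
  monomial -2·x^2·y^0 ↦ -2·X^2·Y^0·Z^0.
  monomial 1·x^1·y^1 ↦ 1·X^1·Y^1·Z^0.
  monomial 1·x^1·y^0 ↦ 1·X^1·Y^0·Z^1.
  monomial -2·x^0·y^2 ↦ -2·X^0·Y^2·Z^0.
  monomial -1·x^0·y^1 ↦ -1·X^0·Y^1·Z^1.
  monomial -2·x^0·y^0 ↦ -2·X^0·Y^0·Z^2.
Collecting: F(X, Y, Z) = -2*X**2 + X*Y + X*Z - 2*Y**2 - Y*Z - 2*Z**2.


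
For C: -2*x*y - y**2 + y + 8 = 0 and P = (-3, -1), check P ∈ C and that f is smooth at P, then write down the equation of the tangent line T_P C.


Tangent line at P: 2*x + 9*y + 15 = 0.

Step 1: f(-3, -1) = 0, so P lies on C.
Step 2: partial derivatives
  f_x(x, y) = -2*y, f_y(x, y) = -2*x - 2*y + 1.
  f_x(P) = 2, f_y(P) = 9 (gradient nonzero, so P is smooth).
Step 3: tangent line at P: 2·(x − -3) + 9·(y − -1) = 0.
Expanding: 2*x + 9*y + 15 = 0.


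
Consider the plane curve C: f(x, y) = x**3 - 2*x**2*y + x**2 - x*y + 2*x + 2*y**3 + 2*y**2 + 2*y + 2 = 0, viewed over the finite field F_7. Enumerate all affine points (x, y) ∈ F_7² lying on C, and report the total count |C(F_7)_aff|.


Affine F_7-points: {(0, 6), (1, 2), (1, 5), (1, 6), (2, 1), (3, 6), (6, 0)}; count = 7.

For each of the 49 pairs (x, y) ∈ F_7², evaluate f(x, y) mod 7. Record the zeros.
  x = 0: [0↦2, 1↦1, 2↦2, 3↦3, 4↦2, 5↦4, 6↦0]  zeros at y ∈ {6}
  x = 1: [0↦6, 1↦2, 2↦0, 3↦5, 4↦1, 5↦0, 6↦0]  zeros at y ∈ {2, 5, 6}
  x = 2: [0↦4, 1↦0, 2↦5, 3↦3, 4↦6, 5↦5, 6↦5]  zeros at y ∈ {1}
  x = 3: [0↦2, 1↦1, 2↦2, 3↦3, 4↦2, 5↦4, 6↦0]  zeros at y ∈ {6}
  x = 4: [0↦6, 1↦4, 2↦4, 3↦4, 4↦2, 5↦3, 6↦5]  zeros at y ∈ ∅
  x = 5: [0↦1, 1↦1, 2↦3, 3↦5, 4↦5, 5↦1, 6↦5]  zeros at y ∈ ∅
  x = 6: [0↦0, 1↦5, 2↦5, 3↦5, 4↦3, 5↦4, 6↦6]  zeros at y ∈ {0}
Collecting zeros: affine points = {(0, 6), (1, 2), (1, 5), (1, 6), (2, 1), (3, 6), (6, 0)}.
Total count |C(F_7)_aff| = 7.


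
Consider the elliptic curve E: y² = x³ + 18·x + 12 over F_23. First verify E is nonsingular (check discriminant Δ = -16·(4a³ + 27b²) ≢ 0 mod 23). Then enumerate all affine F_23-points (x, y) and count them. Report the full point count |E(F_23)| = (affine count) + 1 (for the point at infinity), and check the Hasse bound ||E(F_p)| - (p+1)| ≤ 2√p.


Affine points = {(0, 9), (0, 14), (1, 10), (1, 13), (3, 1), (3, 22), (8, 1), (8, 22), (9, 11), (9, 12), (11, 0), (12, 1), (12, 22), (14, 8), (14, 15), (15, 0), (16, 7), (16, 16), (18, 2), (18, 21), (20, 0), (22, 4), (22, 19)}; affine count = 23; |E(F_23)| = 24.

Discriminant check: Δ ∝ 4a³ + 27b² = 4·18³ + 27·12² = 4·5832 + 27·144 ≡ 7 (mod 23). Nonzero ⇒ E is nonsingular.
For each x ∈ F_23, compute rhs = x³ + 18·x + 12 mod 23, then count y ∈ F_23 with y² ≡ rhs.
  x = 0: rhs = 12, matching y values: 9, 14 (2 points).
  x = 1: rhs = 8, matching y values: 10, 13 (2 points).
  x = 2: rhs = 10, matching y values: none (0 points).
  x = 3: rhs = 1, matching y values: 1, 22 (2 points).
  x = 4: rhs = 10, matching y values: none (0 points).
  x = 5: rhs = 20, matching y values: none (0 points).
  x = 6: rhs = 14, matching y values: none (0 points).
  x = 7: rhs = 21, matching y values: none (0 points).
  x = 8: rhs = 1, matching y values: 1, 22 (2 points).
  x = 9: rhs = 6, matching y values: 11, 12 (2 points).
  x = 10: rhs = 19, matching y values: none (0 points).
  x = 11: rhs = 0, matching y values: 0 (1 points).
  x = 12: rhs = 1, matching y values: 1, 22 (2 points).
  x = 13: rhs = 5, matching y values: none (0 points).
  x = 14: rhs = 18, matching y values: 8, 15 (2 points).
  x = 15: rhs = 0, matching y values: 0 (1 points).
  x = 16: rhs = 3, matching y values: 7, 16 (2 points).
  x = 17: rhs = 10, matching y values: none (0 points).
  x = 18: rhs = 4, matching y values: 2, 21 (2 points).
  x = 19: rhs = 14, matching y values: none (0 points).
  x = 20: rhs = 0, matching y values: 0 (1 points).
  x = 21: rhs = 14, matching y values: none (0 points).
  x = 22: rhs = 16, matching y values: 4, 19 (2 points).
Total affine count: 23.
Full point count |E(F_23)| = 23 + 1 = 24.
Hasse bound: |24 − (23+1)| = |0| = 0 ≤ 2√23 ≈ 9.5917 ✓.


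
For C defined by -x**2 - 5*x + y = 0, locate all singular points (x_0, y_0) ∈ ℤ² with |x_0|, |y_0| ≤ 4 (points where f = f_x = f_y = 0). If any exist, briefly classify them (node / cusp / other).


No singular points in the scanned grid; C is smooth there.

Compute partial derivatives:
  f_x = -2*x - 5.
  f_y = 1.
f_y = 1 is a nonzero constant, so f_y never vanishes: no point (x, y) can satisfy f = f_x = f_y = 0. In particular no (x, y) ∈ {−4, ..., 4}² is singular; the curve is smooth.


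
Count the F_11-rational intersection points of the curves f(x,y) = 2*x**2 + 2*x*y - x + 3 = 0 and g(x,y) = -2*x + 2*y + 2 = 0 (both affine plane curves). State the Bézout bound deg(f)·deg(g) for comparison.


Common zeros: {(4, 3), (5, 4)}; count = 2; Bézout bound = 2.

deg(f) = 2, deg(g) = 1, so Bézout bound = 2.
Scan x ∈ F_11. For each x, list the y ∈ F_11 with f(x, y) ≡ 0 and those with g(x, y) ≡ 0 (mod 11); the common zeros in that column are the intersection.
  x = 0: f ≡ 0 at y ∈ ∅; g ≡ 0 at y ∈ {10}; common: ∅.
  x = 1: f ≡ 0 at y ∈ {9}; g ≡ 0 at y ∈ {0}; common: ∅.
  x = 2: f ≡ 0 at y ∈ {6}; g ≡ 0 at y ∈ {1}; common: ∅.
  x = 3: f ≡ 0 at y ∈ {8}; g ≡ 0 at y ∈ {2}; common: ∅.
  x = 4: f ≡ 0 at y ∈ {3}; g ≡ 0 at y ∈ {3}; common: {3}.
  x = 5: f ≡ 0 at y ∈ {4}; g ≡ 0 at y ∈ {4}; common: {4}.
  x = 6: f ≡ 0 at y ∈ {8}; g ≡ 0 at y ∈ {5}; common: ∅.
  x = 7: f ≡ 0 at y ∈ {9}; g ≡ 0 at y ∈ {6}; common: ∅.
  x = 8: f ≡ 0 at y ∈ {4}; g ≡ 0 at y ∈ {7}; common: ∅.
  x = 9: f ≡ 0 at y ∈ {6}; g ≡ 0 at y ∈ {8}; common: ∅.
  x = 10: f ≡ 0 at y ∈ {3}; g ≡ 0 at y ∈ {9}; common: ∅.
Collecting: common zeros = {(4, 3), (5, 4)}, so the count is 2.
Comparison with the Bézout bound: 2 ≤ 2 = deg(f)·deg(g), as expected for curves with no common component (the bound is attained).


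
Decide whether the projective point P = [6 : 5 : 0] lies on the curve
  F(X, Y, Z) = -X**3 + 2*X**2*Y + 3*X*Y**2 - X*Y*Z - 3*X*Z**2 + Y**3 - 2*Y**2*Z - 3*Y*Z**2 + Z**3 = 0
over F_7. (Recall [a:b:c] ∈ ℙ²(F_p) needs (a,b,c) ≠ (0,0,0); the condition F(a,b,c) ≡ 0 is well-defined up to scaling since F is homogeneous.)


F(6,5,0) ≡ 5 (mod 7); P is NOT on the curve.

Evaluate F(6, 5, 0) term-by-term (mod 7).
  -X**3 ↦ -1·216·1·1 = -216
  2*X**2*Y ↦ 2·36·5·1 = 360
  3*X*Y**2 ↦ 3·6·25·1 = 450
  -X*Y*Z ↦ -1·6·5·0 = 0
  -3*X*Z**2 ↦ -3·6·1·0 = 0
  Y**3 ↦ 1·1·125·1 = 125
  -2*Y**2*Z ↦ -2·1·25·0 = 0
  -3*Y*Z**2 ↦ -3·1·5·0 = 0
  Z**3 ↦ 1·1·1·0 = 0
Sum: F(6, 5, 0) = (-216) + (360) + (450) + (0) + (0) + (125) + (0) + (0) + (0) = 719.
Reducing mod 7: 719 ≡ 5 (mod 7).
Since F(a, b, c) ≡ 5 ≠ 0 (mod 7), P does NOT lie on the curve.


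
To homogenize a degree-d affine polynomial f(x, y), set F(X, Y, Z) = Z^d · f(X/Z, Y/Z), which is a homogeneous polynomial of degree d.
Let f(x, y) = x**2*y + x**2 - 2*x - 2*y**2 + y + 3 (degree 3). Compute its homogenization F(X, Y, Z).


F(X, Y, Z) = X**2*Y + X**2*Z - 2*X*Z**2 - 2*Y**2*Z + Y*Z**2 + 3*Z**3

deg(f) = 3.
Substitute x = X/Z, y = Y/Z into f, then multiply by Z^3.
  monomial 1·x^2·y^1 ↦ 1·X^2·Y^1·Z^0.
  monomial 1·x^2·y^0 ↦ 1·X^2·Y^0·Z^1.
  monomial -2·x^1·y^0 ↦ -2·X^1·Y^0·Z^2.
  monomial -2·x^0·y^2 ↦ -2·X^0·Y^2·Z^1.
  monomial 1·x^0·y^1 ↦ 1·X^0·Y^1·Z^2.
  monomial 3·x^0·y^0 ↦ 3·X^0·Y^0·Z^3.
Collecting: F(X, Y, Z) = X**2*Y + X**2*Z - 2*X*Z**2 - 2*Y**2*Z + Y*Z**2 + 3*Z**3.


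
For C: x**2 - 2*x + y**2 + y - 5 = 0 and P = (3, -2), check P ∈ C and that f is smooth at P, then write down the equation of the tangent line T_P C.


Tangent line at P: 4*x - 3*y - 18 = 0.

Step 1: f(3, -2) = 0, so P lies on C.
Step 2: partial derivatives
  f_x(x, y) = 2*x - 2, f_y(x, y) = 2*y + 1.
  f_x(P) = 4, f_y(P) = -3 (gradient nonzero, so P is smooth).
Step 3: tangent line at P: 4·(x − 3) + -3·(y − -2) = 0.
Expanding: 4*x - 3*y - 18 = 0.


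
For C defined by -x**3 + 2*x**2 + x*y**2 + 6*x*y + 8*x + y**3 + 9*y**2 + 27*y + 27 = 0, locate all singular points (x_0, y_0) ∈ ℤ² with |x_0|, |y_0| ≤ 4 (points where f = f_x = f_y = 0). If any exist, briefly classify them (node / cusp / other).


Singular points: {(1, -3)}; classification: node.

Compute partial derivatives:
  f_x = -3*x**2 + 4*x + y**2 + 6*y + 8.
  f_y = 2*x*y + 6*x + 3*y**2 + 18*y + 27.
Scan x_0 ∈ {−4, ..., 4}. For each x_0, f_y(x_0, y) is a polynomial in y; find its integer roots y ∈ {−4, ..., 4}, then test f_x and f at those candidates.
  x = -4: f_y(-4, y) = 3*y**2 + 10*y + 3; vanishes at y ∈ {-3}. (-4, -3): f_x = -65 ≠ 0.
  x = -3: f_y(-3, y) = 3*y**2 + 12*y + 9; vanishes at y ∈ {-3, -1}. (-3, -3): f_x = -40 ≠ 0; (-3, -1): f_x = -36 ≠ 0.
  x = -2: f_y(-2, y) = 3*y**2 + 14*y + 15; vanishes at y ∈ {-3}. (-2, -3): f_x = -21 ≠ 0.
  x = -1: f_y(-1, y) = 3*y**2 + 16*y + 21; vanishes at y ∈ {-3}. (-1, -3): f_x = -8 ≠ 0.
  x = 0: f_y(0, y) = 3*y**2 + 18*y + 27; vanishes at y ∈ {-3}. (0, -3): f_x = -1 ≠ 0.
  x = 1: f_y(1, y) = 3*y**2 + 20*y + 33; vanishes at y ∈ {-3}. (1, -3): f_x = 0, f = 0 — SINGULAR.
  x = 2: f_y(2, y) = 3*y**2 + 22*y + 39; vanishes at y ∈ {-3}. (2, -3): f_x = -5 ≠ 0.
  x = 3: f_y(3, y) = 3*y**2 + 24*y + 45; vanishes at y ∈ {-3}. (3, -3): f_x = -16 ≠ 0.
  x = 4: f_y(4, y) = 3*y**2 + 26*y + 51; vanishes at y ∈ {-3}. (4, -3): f_x = -33 ≠ 0.
Only singular point on the grid: (1, -3).
Classify: substitute x = 1 + u, y = -3 + v and expand: f = -u**3 - u**2 + u*v**2 + v**3 + v**2.
No constant or linear terms (consistent with a singular point). Quadratic part: -u**2 + v**2. Cubic part: -u**3 + u*v**2 + v**3.
The quadratic part v**2 - u**2 = (v − u)(v + u) splits into two distinct linear factors, so there are two distinct tangent lines y − -3 = ±(x − 1) — this is a node (ordinary double point).
Classification: node.


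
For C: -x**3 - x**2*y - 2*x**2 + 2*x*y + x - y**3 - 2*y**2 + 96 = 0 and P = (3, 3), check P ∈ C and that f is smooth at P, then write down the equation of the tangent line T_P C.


Tangent line at P: -50*x - 42*y + 276 = 0.

Step 1: f(3, 3) = 0, so P lies on C.
Step 2: partial derivatives
  f_x(x, y) = -3*x**2 - 2*x*y - 4*x + 2*y + 1, f_y(x, y) = -x**2 + 2*x - 3*y**2 - 4*y.
  f_x(P) = -50, f_y(P) = -42 (gradient nonzero, so P is smooth).
Step 3: tangent line at P: -50·(x − 3) + -42·(y − 3) = 0.
Expanding: -50*x - 42*y + 276 = 0.


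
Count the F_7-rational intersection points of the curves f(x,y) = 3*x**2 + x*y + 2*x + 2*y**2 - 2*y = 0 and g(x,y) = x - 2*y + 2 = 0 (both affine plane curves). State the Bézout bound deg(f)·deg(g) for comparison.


Common zeros: {(0, 1), (6, 4)}; count = 2; Bézout bound = 2.

deg(f) = 2, deg(g) = 1, so Bézout bound = 2.
Scan x ∈ F_7. For each x, list the y ∈ F_7 with f(x, y) ≡ 0 and those with g(x, y) ≡ 0 (mod 7); the common zeros in that column are the intersection.
  x = 0: f ≡ 0 at y ∈ {0, 1}; g ≡ 0 at y ∈ {1}; common: {1}.
  x = 1: f ≡ 0 at y ∈ ∅; g ≡ 0 at y ∈ {5}; common: ∅.
  x = 2: f ≡ 0 at y ∈ ∅; g ≡ 0 at y ∈ {2}; common: ∅.
  x = 3: f ≡ 0 at y ∈ ∅; g ≡ 0 at y ∈ {6}; common: ∅.
  x = 4: f ≡ 0 at y ∈ {0, 6}; g ≡ 0 at y ∈ {3}; common: ∅.
  x = 5: f ≡ 0 at y ∈ {3, 6}; g ≡ 0 at y ∈ {0}; common: ∅.
  x = 6: f ≡ 0 at y ∈ {1, 4}; g ≡ 0 at y ∈ {4}; common: {4}.
Collecting: common zeros = {(0, 1), (6, 4)}, so the count is 2.
Comparison with the Bézout bound: 2 ≤ 2 = deg(f)·deg(g), as expected for curves with no common component (the bound is attained).


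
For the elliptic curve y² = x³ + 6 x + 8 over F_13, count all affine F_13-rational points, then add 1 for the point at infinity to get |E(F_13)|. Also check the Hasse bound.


Affine points = {(3, 1), (3, 12), (6, 0), (7, 4), (7, 9), (8, 3), (8, 10), (11, 1), (11, 12), (12, 1), (12, 12)}; affine count = 11; |E(F_13)| = 12.

Discriminant check: Δ ∝ 4a³ + 27b² = 4·6³ + 27·8² = 4·216 + 27·64 ≡ 5 (mod 13). Nonzero ⇒ E is nonsingular.
For each x ∈ F_13, compute rhs = x³ + 6·x + 8 mod 13, then count y ∈ F_13 with y² ≡ rhs.
  x = 0: rhs = 8, matching y values: none (0 points).
  x = 1: rhs = 2, matching y values: none (0 points).
  x = 2: rhs = 2, matching y values: none (0 points).
  x = 3: rhs = 1, matching y values: 1, 12 (2 points).
  x = 4: rhs = 5, matching y values: none (0 points).
  x = 5: rhs = 7, matching y values: none (0 points).
  x = 6: rhs = 0, matching y values: 0 (1 points).
  x = 7: rhs = 3, matching y values: 4, 9 (2 points).
  x = 8: rhs = 9, matching y values: 3, 10 (2 points).
  x = 9: rhs = 11, matching y values: none (0 points).
  x = 10: rhs = 2, matching y values: none (0 points).
  x = 11: rhs = 1, matching y values: 1, 12 (2 points).
  x = 12: rhs = 1, matching y values: 1, 12 (2 points).
Total affine count: 11.
Full point count |E(F_13)| = 11 + 1 = 12.
Hasse bound: |12 − (13+1)| = |-2| = 2 ≤ 2√13 ≈ 7.2111 ✓.


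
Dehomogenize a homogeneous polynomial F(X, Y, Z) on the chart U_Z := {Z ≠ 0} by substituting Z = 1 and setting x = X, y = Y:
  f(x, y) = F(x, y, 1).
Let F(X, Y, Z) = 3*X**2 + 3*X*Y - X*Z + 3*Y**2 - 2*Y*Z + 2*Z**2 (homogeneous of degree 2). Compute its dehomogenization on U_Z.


f(x, y) = 3*x**2 + 3*x*y - x + 3*y**2 - 2*y + 2

On U_Z we set Z = 1. Each monomial c·X^i·Y^j·Z^k in F becomes c·x^i·y^j·1^k = c·x^i·y^j.
Substituting Z = 1: F(X, Y, 1) = 3*x**2 + 3*x*y - x + 3*y**2 - 2*y + 2.
Note: deg(f) ≤ deg(F) = 2; strict inequality happens when F is divisible by Z (lost terms).


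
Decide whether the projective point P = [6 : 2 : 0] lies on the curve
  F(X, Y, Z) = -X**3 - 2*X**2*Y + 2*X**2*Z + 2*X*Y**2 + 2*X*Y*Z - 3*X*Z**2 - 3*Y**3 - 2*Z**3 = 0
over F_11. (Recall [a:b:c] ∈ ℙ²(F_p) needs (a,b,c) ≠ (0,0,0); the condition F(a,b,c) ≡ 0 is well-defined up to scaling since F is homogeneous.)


F(6,2,0) ≡ 5 (mod 11); P is NOT on the curve.

Evaluate F(6, 2, 0) term-by-term (mod 11).
  -X**3 ↦ -1·216·1·1 = -216
  -2*X**2*Y ↦ -2·36·2·1 = -144
  2*X**2*Z ↦ 2·36·1·0 = 0
  2*X*Y**2 ↦ 2·6·4·1 = 48
  2*X*Y*Z ↦ 2·6·2·0 = 0
  -3*X*Z**2 ↦ -3·6·1·0 = 0
  -3*Y**3 ↦ -3·1·8·1 = -24
  -2*Z**3 ↦ -2·1·1·0 = 0
Sum: F(6, 2, 0) = (-216) + (-144) + (0) + (48) + (0) + (0) + (-24) + (0) = -336.
Reducing mod 11: -336 ≡ 5 (mod 11).
Since F(a, b, c) ≡ 5 ≠ 0 (mod 11), P does NOT lie on the curve.


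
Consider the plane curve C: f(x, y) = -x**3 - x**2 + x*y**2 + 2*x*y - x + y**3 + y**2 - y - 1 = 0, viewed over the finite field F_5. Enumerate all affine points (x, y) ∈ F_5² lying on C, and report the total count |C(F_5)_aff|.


Affine F_5-points: {(0, 1), (0, 4), (1, 1), (2, 0), (3, 0), (3, 1), (4, 0)}; count = 7.

For each of the 25 pairs (x, y) ∈ F_5², evaluate f(x, y) mod 5. Record the zeros.
  x = 0: [0↦4, 1↦0, 2↦4, 3↦2, 4↦0]  zeros at y ∈ {1, 4}
  x = 1: [0↦1, 1↦0, 2↦4, 3↦4, 4↦1]  zeros at y ∈ {1}
  x = 2: [0↦0, 1↦2, 2↦1, 3↦3, 4↦4]  zeros at y ∈ {0}
  x = 3: [0↦0, 1↦0, 2↦4, 3↦3, 4↦3]  zeros at y ∈ {0, 1}
  x = 4: [0↦0, 1↦3, 2↦2, 3↦3, 4↦2]  zeros at y ∈ {0}
Collecting zeros: affine points = {(0, 1), (0, 4), (1, 1), (2, 0), (3, 0), (3, 1), (4, 0)}.
Total count |C(F_5)_aff| = 7.


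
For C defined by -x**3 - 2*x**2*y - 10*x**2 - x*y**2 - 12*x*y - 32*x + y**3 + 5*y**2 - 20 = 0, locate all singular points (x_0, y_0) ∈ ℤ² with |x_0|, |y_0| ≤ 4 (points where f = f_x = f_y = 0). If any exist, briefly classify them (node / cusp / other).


Singular points: {(-2, -2)}; classification: cusp.

Compute partial derivatives:
  f_x = -3*x**2 - 4*x*y - 20*x - y**2 - 12*y - 32.
  f_y = -2*x**2 - 2*x*y - 12*x + 3*y**2 + 10*y.
Scan x_0 ∈ {−4, ..., 4}. For each x_0, f_y(x_0, y) is a polynomial in y; find its integer roots y ∈ {−4, ..., 4}, then test f_x and f at those candidates.
  x = -4: f_y(-4, y) = 3*y**2 + 18*y + 16; no integer root y with |y| ≤ 4.
  x = -3: f_y(-3, y) = 3*y**2 + 16*y + 18; no integer root y with |y| ≤ 4.
  x = -2: f_y(-2, y) = 3*y**2 + 14*y + 16; vanishes at y ∈ {-2}. (-2, -2): f_x = 0, f = 0 — SINGULAR.
  x = -1: f_y(-1, y) = 3*y**2 + 12*y + 10; no integer root y with |y| ≤ 4.
  x = 0: f_y(0, y) = 3*y**2 + 10*y; vanishes at y ∈ {0}. (0, 0): f_x = -32 ≠ 0.
  x = 1: f_y(1, y) = 3*y**2 + 8*y - 14; no integer root y with |y| ≤ 4.
  x = 2: f_y(2, y) = 3*y**2 + 6*y - 32; no integer root y with |y| ≤ 4.
  x = 3: f_y(3, y) = 3*y**2 + 4*y - 54; no integer root y with |y| ≤ 4.
  x = 4: f_y(4, y) = 3*y**2 + 2*y - 80; no integer root y with |y| ≤ 4.
Only singular point on the grid: (-2, -2).
Classify: substitute x = -2 + u, y = -2 + v and expand: f = -u**3 - 2*u**2*v - u*v**2 + v**3 + v**2.
No constant or linear terms (consistent with a singular point). Quadratic part: v**2. Cubic part: -u**3 - 2*u**2*v - u*v**2 + v**3.
The quadratic part v**2 is a perfect square, so there is a single (double) tangent line v = 0, i.e. y = -2. Restricting the cubic part to that line (v = 0) leaves -u**3 ≠ 0, so f is not divisible by v and the branch is v² ≈ u**3 to lowest order — this is a cusp.
Classification: cusp.


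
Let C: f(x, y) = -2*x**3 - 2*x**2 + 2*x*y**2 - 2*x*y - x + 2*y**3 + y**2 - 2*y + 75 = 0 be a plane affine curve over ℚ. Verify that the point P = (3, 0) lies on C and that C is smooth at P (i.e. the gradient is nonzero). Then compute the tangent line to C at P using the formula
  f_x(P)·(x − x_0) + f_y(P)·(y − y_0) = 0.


Tangent line at P: -67*x - 8*y + 201 = 0.

Step 1: f(3, 0) = 0, so P lies on C.
Step 2: partial derivatives
  f_x(x, y) = -6*x**2 - 4*x + 2*y**2 - 2*y - 1, f_y(x, y) = 4*x*y - 2*x + 6*y**2 + 2*y - 2.
  f_x(P) = -67, f_y(P) = -8 (gradient nonzero, so P is smooth).
Step 3: tangent line at P: -67·(x − 3) + -8·(y − 0) = 0.
Expanding: -67*x - 8*y + 201 = 0.


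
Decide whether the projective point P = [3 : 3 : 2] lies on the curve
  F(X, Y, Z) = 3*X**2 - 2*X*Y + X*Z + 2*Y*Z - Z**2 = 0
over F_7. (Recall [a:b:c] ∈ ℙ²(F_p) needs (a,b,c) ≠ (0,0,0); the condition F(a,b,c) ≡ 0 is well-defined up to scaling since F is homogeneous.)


F(3,3,2) ≡ 2 (mod 7); P is NOT on the curve.

Evaluate F(3, 3, 2) term-by-term (mod 7).
  3*X**2 ↦ 3·9·1·1 = 27
  -2*X*Y ↦ -2·3·3·1 = -18
  X*Z ↦ 1·3·1·2 = 6
  2*Y*Z ↦ 2·1·3·2 = 12
  -Z**2 ↦ -1·1·1·4 = -4
Sum: F(3, 3, 2) = (27) + (-18) + (6) + (12) + (-4) = 23.
Reducing mod 7: 23 ≡ 2 (mod 7).
Since F(a, b, c) ≡ 2 ≠ 0 (mod 7), P does NOT lie on the curve.


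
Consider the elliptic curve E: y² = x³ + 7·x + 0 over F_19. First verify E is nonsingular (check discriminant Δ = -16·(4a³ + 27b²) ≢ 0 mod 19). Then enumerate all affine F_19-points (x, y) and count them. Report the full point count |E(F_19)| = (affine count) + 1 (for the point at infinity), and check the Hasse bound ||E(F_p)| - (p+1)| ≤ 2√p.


Affine points = {(0, 0), (4, 4), (4, 15), (6, 7), (6, 12), (8, 6), (8, 13), (10, 5), (10, 14), (12, 8), (12, 11), (14, 7), (14, 12), (16, 3), (16, 16), (17, 4), (17, 15), (18, 7), (18, 12)}; affine count = 19; |E(F_19)| = 20.

Discriminant check: Δ ∝ 4a³ + 27b² = 4·7³ + 27·0² = 4·343 + 27·0 ≡ 4 (mod 19). Nonzero ⇒ E is nonsingular.
For each x ∈ F_19, compute rhs = x³ + 7·x + 0 mod 19, then count y ∈ F_19 with y² ≡ rhs.
  x = 0: rhs = 0, matching y values: 0 (1 points).
  x = 1: rhs = 8, matching y values: none (0 points).
  x = 2: rhs = 3, matching y values: none (0 points).
  x = 3: rhs = 10, matching y values: none (0 points).
  x = 4: rhs = 16, matching y values: 4, 15 (2 points).
  x = 5: rhs = 8, matching y values: none (0 points).
  x = 6: rhs = 11, matching y values: 7, 12 (2 points).
  x = 7: rhs = 12, matching y values: none (0 points).
  x = 8: rhs = 17, matching y values: 6, 13 (2 points).
  x = 9: rhs = 13, matching y values: none (0 points).
  x = 10: rhs = 6, matching y values: 5, 14 (2 points).
  x = 11: rhs = 2, matching y values: none (0 points).
  x = 12: rhs = 7, matching y values: 8, 11 (2 points).
  x = 13: rhs = 8, matching y values: none (0 points).
  x = 14: rhs = 11, matching y values: 7, 12 (2 points).
  x = 15: rhs = 3, matching y values: none (0 points).
  x = 16: rhs = 9, matching y values: 3, 16 (2 points).
  x = 17: rhs = 16, matching y values: 4, 15 (2 points).
  x = 18: rhs = 11, matching y values: 7, 12 (2 points).
Total affine count: 19.
Full point count |E(F_19)| = 19 + 1 = 20.
Hasse bound: |20 − (19+1)| = |0| = 0 ≤ 2√19 ≈ 8.7178 ✓.


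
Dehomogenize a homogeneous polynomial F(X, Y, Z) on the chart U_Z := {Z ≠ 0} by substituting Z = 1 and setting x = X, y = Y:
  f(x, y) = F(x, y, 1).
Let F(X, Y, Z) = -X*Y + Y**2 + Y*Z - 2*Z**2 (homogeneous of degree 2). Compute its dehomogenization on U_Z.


f(x, y) = -x*y + y**2 + y - 2

On U_Z we set Z = 1. Each monomial c·X^i·Y^j·Z^k in F becomes c·x^i·y^j·1^k = c·x^i·y^j.
Substituting Z = 1: F(X, Y, 1) = -x*y + y**2 + y - 2.
Note: deg(f) ≤ deg(F) = 2; strict inequality happens when F is divisible by Z (lost terms).


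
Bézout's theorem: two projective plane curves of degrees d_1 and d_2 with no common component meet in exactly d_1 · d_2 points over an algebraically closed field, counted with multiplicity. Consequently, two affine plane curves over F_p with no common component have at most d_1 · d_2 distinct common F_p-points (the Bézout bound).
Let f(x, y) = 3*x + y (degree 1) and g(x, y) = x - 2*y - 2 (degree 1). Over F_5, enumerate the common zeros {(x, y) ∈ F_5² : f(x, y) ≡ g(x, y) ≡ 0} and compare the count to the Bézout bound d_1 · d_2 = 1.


Common zeros: {(1, 2)}; count = 1; Bézout bound = 1.

deg(f) = 1, deg(g) = 1, so Bézout bound = 1.
Scan x ∈ F_5. For each x, list the y ∈ F_5 with f(x, y) ≡ 0 and those with g(x, y) ≡ 0 (mod 5); the common zeros in that column are the intersection.
  x = 0: f ≡ 0 at y ∈ {0}; g ≡ 0 at y ∈ {4}; common: ∅.
  x = 1: f ≡ 0 at y ∈ {2}; g ≡ 0 at y ∈ {2}; common: {2}.
  x = 2: f ≡ 0 at y ∈ {4}; g ≡ 0 at y ∈ {0}; common: ∅.
  x = 3: f ≡ 0 at y ∈ {1}; g ≡ 0 at y ∈ {3}; common: ∅.
  x = 4: f ≡ 0 at y ∈ {3}; g ≡ 0 at y ∈ {1}; common: ∅.
Collecting: common zeros = {(1, 2)}, so the count is 1.
Comparison with the Bézout bound: 1 ≤ 1 = deg(f)·deg(g), as expected for curves with no common component (the bound is attained).


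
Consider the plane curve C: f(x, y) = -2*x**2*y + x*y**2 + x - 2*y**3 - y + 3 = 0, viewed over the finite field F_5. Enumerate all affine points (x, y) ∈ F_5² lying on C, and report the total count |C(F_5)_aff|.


Affine F_5-points: {(0, 1), (0, 2), (1, 1), (1, 3), (1, 4), (2, 0), (3, 4), (4, 3)}; count = 8.

For each of the 25 pairs (x, y) ∈ F_5², evaluate f(x, y) mod 5. Record the zeros.
  x = 0: [0↦3, 1↦0, 2↦0, 3↦1, 4↦1]  zeros at y ∈ {1, 2}
  x = 1: [0↦4, 1↦0, 2↦1, 3↦0, 4↦0]  zeros at y ∈ {1, 3, 4}
  x = 2: [0↦0, 1↦1, 2↦4, 3↦2, 4↦3]  zeros at y ∈ {0}
  x = 3: [0↦1, 1↦3, 2↦4, 3↦2, 4↦0]  zeros at y ∈ {4}
  x = 4: [0↦2, 1↦1, 2↦1, 3↦0, 4↦1]  zeros at y ∈ {3}
Collecting zeros: affine points = {(0, 1), (0, 2), (1, 1), (1, 3), (1, 4), (2, 0), (3, 4), (4, 3)}.
Total count |C(F_5)_aff| = 8.


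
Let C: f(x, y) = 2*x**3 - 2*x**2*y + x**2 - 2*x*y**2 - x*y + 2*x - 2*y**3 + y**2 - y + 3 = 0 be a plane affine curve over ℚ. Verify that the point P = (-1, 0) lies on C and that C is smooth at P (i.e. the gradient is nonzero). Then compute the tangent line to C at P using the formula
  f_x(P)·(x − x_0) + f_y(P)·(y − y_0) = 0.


Tangent line at P: 6*x - 2*y + 6 = 0.

Step 1: f(-1, 0) = 0, so P lies on C.
Step 2: partial derivatives
  f_x(x, y) = 6*x**2 - 4*x*y + 2*x - 2*y**2 - y + 2, f_y(x, y) = -2*x**2 - 4*x*y - x - 6*y**2 + 2*y - 1.
  f_x(P) = 6, f_y(P) = -2 (gradient nonzero, so P is smooth).
Step 3: tangent line at P: 6·(x − -1) + -2·(y − 0) = 0.
Expanding: 6*x - 2*y + 6 = 0.


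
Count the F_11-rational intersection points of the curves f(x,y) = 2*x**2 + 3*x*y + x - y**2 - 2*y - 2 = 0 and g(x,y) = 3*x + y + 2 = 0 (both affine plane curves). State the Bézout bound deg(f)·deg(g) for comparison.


Common zeros: {(2, 3), (9, 4)}; count = 2; Bézout bound = 2.

deg(f) = 2, deg(g) = 1, so Bézout bound = 2.
Scan x ∈ F_11. For each x, list the y ∈ F_11 with f(x, y) ≡ 0 and those with g(x, y) ≡ 0 (mod 11); the common zeros in that column are the intersection.
  x = 0: f ≡ 0 at y ∈ ∅; g ≡ 0 at y ∈ {9}; common: ∅.
  x = 1: f ≡ 0 at y ∈ {4, 8}; g ≡ 0 at y ∈ {6}; common: ∅.
  x = 2: f ≡ 0 at y ∈ {1, 3}; g ≡ 0 at y ∈ {3}; common: {3}.
  x = 3: f ≡ 0 at y ∈ {8, 10}; g ≡ 0 at y ∈ {0}; common: ∅.
  x = 4: f ≡ 0 at y ∈ {3, 7}; g ≡ 0 at y ∈ {8}; common: ∅.
  x = 5: f ≡ 0 at y ∈ ∅; g ≡ 0 at y ∈ {5}; common: ∅.
  x = 6: f ≡ 0 at y ∈ ∅; g ≡ 0 at y ∈ {2}; common: ∅.
  x = 7: f ≡ 0 at y ∈ {1, 7}; g ≡ 0 at y ∈ {10}; common: ∅.
  x = 8: f ≡ 0 at y ∈ ∅; g ≡ 0 at y ∈ {7}; common: ∅.
  x = 9: f ≡ 0 at y ∈ {4, 10}; g ≡ 0 at y ∈ {4}; common: {4}.
  x = 10: f ≡ 0 at y ∈ ∅; g ≡ 0 at y ∈ {1}; common: ∅.
Collecting: common zeros = {(2, 3), (9, 4)}, so the count is 2.
Comparison with the Bézout bound: 2 ≤ 2 = deg(f)·deg(g), as expected for curves with no common component (the bound is attained).


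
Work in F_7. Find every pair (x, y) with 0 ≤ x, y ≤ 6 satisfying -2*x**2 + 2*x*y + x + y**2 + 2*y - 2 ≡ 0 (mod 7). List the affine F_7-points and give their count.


Affine F_7-points: {(1, 5)}; count = 1.

For each of the 49 pairs (x, y) ∈ F_7², evaluate f(x, y) mod 7. Record the zeros.
  x = 0: [0↦5, 1↦1, 2↦6, 3↦6, 4↦1, 5↦5, 6↦4]  zeros at y ∈ ∅
  x = 1: [0↦4, 1↦2, 2↦2, 3↦4, 4↦1, 5↦0, 6↦1]  zeros at y ∈ {5}
  x = 2: [0↦6, 1↦6, 2↦1, 3↦5, 4↦4, 5↦5, 6↦1]  zeros at y ∈ ∅
  x = 3: [0↦4, 1↦6, 2↦3, 3↦2, 4↦3, 5↦6, 6↦4]  zeros at y ∈ ∅
  x = 4: [0↦5, 1↦2, 2↦1, 3↦2, 4↦5, 5↦3, 6↦3]  zeros at y ∈ ∅
  x = 5: [0↦2, 1↦1, 2↦2, 3↦5, 4↦3, 5↦3, 6↦5]  zeros at y ∈ ∅
  x = 6: [0↦2, 1↦3, 2↦6, 3↦4, 4↦4, 5↦6, 6↦3]  zeros at y ∈ ∅
Collecting zeros: affine points = {(1, 5)}.
Total count |C(F_7)_aff| = 1.


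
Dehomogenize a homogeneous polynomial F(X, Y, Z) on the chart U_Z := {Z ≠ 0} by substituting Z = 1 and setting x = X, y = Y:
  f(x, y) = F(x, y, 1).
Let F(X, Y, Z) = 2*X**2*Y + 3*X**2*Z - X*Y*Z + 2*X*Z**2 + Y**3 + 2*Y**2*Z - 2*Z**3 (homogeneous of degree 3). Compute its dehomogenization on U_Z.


f(x, y) = 2*x**2*y + 3*x**2 - x*y + 2*x + y**3 + 2*y**2 - 2

On U_Z we set Z = 1. Each monomial c·X^i·Y^j·Z^k in F becomes c·x^i·y^j·1^k = c·x^i·y^j.
Substituting Z = 1: F(X, Y, 1) = 2*x**2*y + 3*x**2 - x*y + 2*x + y**3 + 2*y**2 - 2.
Note: deg(f) ≤ deg(F) = 3; strict inequality happens when F is divisible by Z (lost terms).


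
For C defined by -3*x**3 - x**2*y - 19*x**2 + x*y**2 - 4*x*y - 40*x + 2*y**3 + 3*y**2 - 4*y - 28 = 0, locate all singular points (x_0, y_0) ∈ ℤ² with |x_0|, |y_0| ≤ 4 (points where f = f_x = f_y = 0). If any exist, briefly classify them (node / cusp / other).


Singular points: {(-2, 0)}; classification: node.

Compute partial derivatives:
  f_x = -9*x**2 - 2*x*y - 38*x + y**2 - 4*y - 40.
  f_y = -x**2 + 2*x*y - 4*x + 6*y**2 + 6*y - 4.
Scan x_0 ∈ {−4, ..., 4}. For each x_0, f_y(x_0, y) is a polynomial in y; find its integer roots y ∈ {−4, ..., 4}, then test f_x and f at those candidates.
  x = -4: f_y(-4, y) = 6*y**2 - 2*y - 4; vanishes at y ∈ {1}. (-4, 1): f_x = -27 ≠ 0.
  x = -3: f_y(-3, y) = 6*y**2 - 1; no integer root y with |y| ≤ 4.
  x = -2: f_y(-2, y) = 6*y**2 + 2*y; vanishes at y ∈ {0}. (-2, 0): f_x = 0, f = 0 — SINGULAR.
  x = -1: f_y(-1, y) = 6*y**2 + 4*y - 1; no integer root y with |y| ≤ 4.
  x = 0: f_y(0, y) = 6*y**2 + 6*y - 4; no integer root y with |y| ≤ 4.
  x = 1: f_y(1, y) = 6*y**2 + 8*y - 9; no integer root y with |y| ≤ 4.
  x = 2: f_y(2, y) = 6*y**2 + 10*y - 16; vanishes at y ∈ {1}. (2, 1): f_x = -159 ≠ 0.
  x = 3: f_y(3, y) = 6*y**2 + 12*y - 25; no integer root y with |y| ≤ 4.
  x = 4: f_y(4, y) = 6*y**2 + 14*y - 36; no integer root y with |y| ≤ 4.
Only singular point on the grid: (-2, 0).
Classify: substitute x = -2 + u, y = 0 + v and expand: f = -3*u**3 - u**2*v - u**2 + u*v**2 + 2*v**3 + v**2.
No constant or linear terms (consistent with a singular point). Quadratic part: -u**2 + v**2. Cubic part: -3*u**3 - u**2*v + u*v**2 + 2*v**3.
The quadratic part v**2 - u**2 = (v − u)(v + u) splits into two distinct linear factors, so there are two distinct tangent lines y − 0 = ±(x − -2) — this is a node (ordinary double point).
Classification: node.


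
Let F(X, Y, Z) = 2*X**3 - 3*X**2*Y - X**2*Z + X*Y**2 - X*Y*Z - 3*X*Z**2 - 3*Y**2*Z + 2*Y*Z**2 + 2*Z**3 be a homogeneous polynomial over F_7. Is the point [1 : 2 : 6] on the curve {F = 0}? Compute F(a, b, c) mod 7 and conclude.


F(1,2,6) ≡ 0 (mod 7); P is on the curve.

Evaluate F(1, 2, 6) term-by-term (mod 7).
  2*X**3 ↦ 2·1·1·1 = 2
  -3*X**2*Y ↦ -3·1·2·1 = -6
  -X**2*Z ↦ -1·1·1·6 = -6
  X*Y**2 ↦ 1·1·4·1 = 4
  -X*Y*Z ↦ -1·1·2·6 = -12
  -3*X*Z**2 ↦ -3·1·1·36 = -108
  -3*Y**2*Z ↦ -3·1·4·6 = -72
  2*Y*Z**2 ↦ 2·1·2·36 = 144
  2*Z**3 ↦ 2·1·1·216 = 432
Sum: F(1, 2, 6) = (2) + (-6) + (-6) + (4) + (-12) + (-108) + (-72) + (144) + (432) = 378.
Reducing mod 7: 378 ≡ 0 (mod 7).
Since F(a, b, c) ≡ 0 (mod 7), P lies on the curve.


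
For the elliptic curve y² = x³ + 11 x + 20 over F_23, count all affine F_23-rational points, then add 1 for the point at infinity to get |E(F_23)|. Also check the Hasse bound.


Affine points = {(1, 3), (1, 20), (2, 2), (2, 21), (4, 6), (4, 17), (5, 4), (5, 19), (6, 7), (6, 16), (7, 7), (7, 16), (10, 7), (10, 16), (11, 0), (15, 8), (15, 15), (18, 1), (18, 22), (19, 2), (19, 21), (20, 11), (20, 12), (21, 6), (21, 17), (22, 10), (22, 13)}; affine count = 27; |E(F_23)| = 28.

Discriminant check: Δ ∝ 4a³ + 27b² = 4·11³ + 27·20² = 4·1331 + 27·400 ≡ 1 (mod 23). Nonzero ⇒ E is nonsingular.
For each x ∈ F_23, compute rhs = x³ + 11·x + 20 mod 23, then count y ∈ F_23 with y² ≡ rhs.
  x = 0: rhs = 20, matching y values: none (0 points).
  x = 1: rhs = 9, matching y values: 3, 20 (2 points).
  x = 2: rhs = 4, matching y values: 2, 21 (2 points).
  x = 3: rhs = 11, matching y values: none (0 points).
  x = 4: rhs = 13, matching y values: 6, 17 (2 points).
  x = 5: rhs = 16, matching y values: 4, 19 (2 points).
  x = 6: rhs = 3, matching y values: 7, 16 (2 points).
  x = 7: rhs = 3, matching y values: 7, 16 (2 points).
  x = 8: rhs = 22, matching y values: none (0 points).
  x = 9: rhs = 20, matching y values: none (0 points).
  x = 10: rhs = 3, matching y values: 7, 16 (2 points).
  x = 11: rhs = 0, matching y values: 0 (1 points).
  x = 12: rhs = 17, matching y values: none (0 points).
  x = 13: rhs = 14, matching y values: none (0 points).
  x = 14: rhs = 20, matching y values: none (0 points).
  x = 15: rhs = 18, matching y values: 8, 15 (2 points).
  x = 16: rhs = 14, matching y values: none (0 points).
  x = 17: rhs = 14, matching y values: none (0 points).
  x = 18: rhs = 1, matching y values: 1, 22 (2 points).
  x = 19: rhs = 4, matching y values: 2, 21 (2 points).
  x = 20: rhs = 6, matching y values: 11, 12 (2 points).
  x = 21: rhs = 13, matching y values: 6, 17 (2 points).
  x = 22: rhs = 8, matching y values: 10, 13 (2 points).
Total affine count: 27.
Full point count |E(F_23)| = 27 + 1 = 28.
Hasse bound: |28 − (23+1)| = |4| = 4 ≤ 2√23 ≈ 9.5917 ✓.


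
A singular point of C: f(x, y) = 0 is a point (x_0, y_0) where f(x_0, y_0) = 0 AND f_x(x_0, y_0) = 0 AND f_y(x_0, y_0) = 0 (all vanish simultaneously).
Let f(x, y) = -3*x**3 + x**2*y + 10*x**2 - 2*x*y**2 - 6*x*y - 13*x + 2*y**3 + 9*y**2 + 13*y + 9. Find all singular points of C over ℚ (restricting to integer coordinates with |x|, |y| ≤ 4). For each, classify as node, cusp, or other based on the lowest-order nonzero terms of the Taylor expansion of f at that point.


Singular points: {(1, -1)}; classification: cusp.

Compute partial derivatives:
  f_x = -9*x**2 + 2*x*y + 20*x - 2*y**2 - 6*y - 13.
  f_y = x**2 - 4*x*y - 6*x + 6*y**2 + 18*y + 13.
Scan x_0 ∈ {−4, ..., 4}. For each x_0, f_y(x_0, y) is a polynomial in y; find its integer roots y ∈ {−4, ..., 4}, then test f_x and f at those candidates.
  x = -4: f_y(-4, y) = 6*y**2 + 34*y + 53; no integer root y with |y| ≤ 4.
  x = -3: f_y(-3, y) = 6*y**2 + 30*y + 40; no integer root y with |y| ≤ 4.
  x = -2: f_y(-2, y) = 6*y**2 + 26*y + 29; no integer root y with |y| ≤ 4.
  x = -1: f_y(-1, y) = 6*y**2 + 22*y + 20; vanishes at y ∈ {-2}. (-1, -2): f_x = -34 ≠ 0.
  x = 0: f_y(0, y) = 6*y**2 + 18*y + 13; no integer root y with |y| ≤ 4.
  x = 1: f_y(1, y) = 6*y**2 + 14*y + 8; vanishes at y ∈ {-1}. (1, -1): f_x = 0, f = 0 — SINGULAR.
  x = 2: f_y(2, y) = 6*y**2 + 10*y + 5; no integer root y with |y| ≤ 4.
  x = 3: f_y(3, y) = 6*y**2 + 6*y + 4; no integer root y with |y| ≤ 4.
  x = 4: f_y(4, y) = 6*y**2 + 2*y + 5; no integer root y with |y| ≤ 4.
Only singular point on the grid: (1, -1).
Classify: substitute x = 1 + u, y = -1 + v and expand: f = -3*u**3 + u**2*v - 2*u*v**2 + 2*v**3 + v**2.
No constant or linear terms (consistent with a singular point). Quadratic part: v**2. Cubic part: -3*u**3 + u**2*v - 2*u*v**2 + 2*v**3.
The quadratic part v**2 is a perfect square, so there is a single (double) tangent line v = 0, i.e. y = -1. Restricting the cubic part to that line (v = 0) leaves -3*u**3 ≠ 0, so f is not divisible by v and the branch is v² ≈ 3*u**3 to lowest order — this is a cusp.
Classification: cusp.


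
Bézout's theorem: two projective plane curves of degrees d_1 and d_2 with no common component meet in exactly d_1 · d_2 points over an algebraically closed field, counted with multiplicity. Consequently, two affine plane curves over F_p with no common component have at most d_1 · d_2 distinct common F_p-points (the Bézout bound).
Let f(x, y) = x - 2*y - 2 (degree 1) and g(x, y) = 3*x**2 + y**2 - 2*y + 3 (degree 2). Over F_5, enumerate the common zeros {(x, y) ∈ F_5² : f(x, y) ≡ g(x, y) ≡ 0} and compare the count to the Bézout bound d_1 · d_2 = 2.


Common zeros: {(2, 0), (4, 1)}; count = 2; Bézout bound = 2.

deg(f) = 1, deg(g) = 2, so Bézout bound = 2.
Scan x ∈ F_5. For each x, list the y ∈ F_5 with f(x, y) ≡ 0 and those with g(x, y) ≡ 0 (mod 5); the common zeros in that column are the intersection.
  x = 0: f ≡ 0 at y ∈ {4}; g ≡ 0 at y ∈ ∅; common: ∅.
  x = 1: f ≡ 0 at y ∈ {2}; g ≡ 0 at y ∈ {1}; common: ∅.
  x = 2: f ≡ 0 at y ∈ {0}; g ≡ 0 at y ∈ {0, 2}; common: {0}.
  x = 3: f ≡ 0 at y ∈ {3}; g ≡ 0 at y ∈ {0, 2}; common: ∅.
  x = 4: f ≡ 0 at y ∈ {1}; g ≡ 0 at y ∈ {1}; common: {1}.
Collecting: common zeros = {(2, 0), (4, 1)}, so the count is 2.
Comparison with the Bézout bound: 2 ≤ 2 = deg(f)·deg(g), as expected for curves with no common component (the bound is attained).


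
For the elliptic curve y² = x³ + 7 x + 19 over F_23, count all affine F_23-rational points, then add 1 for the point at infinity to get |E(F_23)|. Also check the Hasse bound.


Affine points = {(1, 2), (1, 21), (2, 8), (2, 15), (5, 8), (5, 15), (6, 1), (6, 22), (8, 9), (8, 14), (9, 11), (9, 12), (10, 10), (10, 13), (11, 1), (11, 22), (14, 3), (14, 20), (15, 7), (15, 16), (16, 8), (16, 15)}; affine count = 22; |E(F_23)| = 23.

Discriminant check: Δ ∝ 4a³ + 27b² = 4·7³ + 27·19² = 4·343 + 27·361 ≡ 10 (mod 23). Nonzero ⇒ E is nonsingular.
For each x ∈ F_23, compute rhs = x³ + 7·x + 19 mod 23, then count y ∈ F_23 with y² ≡ rhs.
  x = 0: rhs = 19, matching y values: none (0 points).
  x = 1: rhs = 4, matching y values: 2, 21 (2 points).
  x = 2: rhs = 18, matching y values: 8, 15 (2 points).
  x = 3: rhs = 21, matching y values: none (0 points).
  x = 4: rhs = 19, matching y values: none (0 points).
  x = 5: rhs = 18, matching y values: 8, 15 (2 points).
  x = 6: rhs = 1, matching y values: 1, 22 (2 points).
  x = 7: rhs = 20, matching y values: none (0 points).
  x = 8: rhs = 12, matching y values: 9, 14 (2 points).
  x = 9: rhs = 6, matching y values: 11, 12 (2 points).
  x = 10: rhs = 8, matching y values: 10, 13 (2 points).
  x = 11: rhs = 1, matching y values: 1, 22 (2 points).
  x = 12: rhs = 14, matching y values: none (0 points).
  x = 13: rhs = 7, matching y values: none (0 points).
  x = 14: rhs = 9, matching y values: 3, 20 (2 points).
  x = 15: rhs = 3, matching y values: 7, 16 (2 points).
  x = 16: rhs = 18, matching y values: 8, 15 (2 points).
  x = 17: rhs = 14, matching y values: none (0 points).
  x = 18: rhs = 20, matching y values: none (0 points).
  x = 19: rhs = 19, matching y values: none (0 points).
  x = 20: rhs = 17, matching y values: none (0 points).
  x = 21: rhs = 20, matching y values: none (0 points).
  x = 22: rhs = 11, matching y values: none (0 points).
Total affine count: 22.
Full point count |E(F_23)| = 22 + 1 = 23.
Hasse bound: |23 − (23+1)| = |-1| = 1 ≤ 2√23 ≈ 9.5917 ✓.
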